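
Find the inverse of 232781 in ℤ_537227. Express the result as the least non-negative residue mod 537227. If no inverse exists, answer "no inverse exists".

410396

Run Euclid on (537227, 232781):
537227 = 2·232781 + 71665
232781 = 3·71665 + 17786
71665 = 4·17786 + 521
17786 = 34·521 + 72
521 = 7·72 + 17
72 = 4·17 + 4
17 = 4·4 + 1
4 = 4·1 + 0
The gcd is 1. Working backward:
1 = 17 − 4·4
1 = −4·72 + 17·17
1 = 17·521 − 123·72
1 = −123·17786 + 4199·521
1 = 4199·71665 − 16919·17786
1 = −16919·232781 + 54956·71665
1 = 54956·537227 − 126831·232781
Hence 232781⁻¹ ≡ -126831 ≡ 410396 (mod 537227).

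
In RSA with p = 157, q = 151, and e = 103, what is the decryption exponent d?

φ(n) = (p−1)(q−1) = 156·150 = 23400.
Need d with 103·d ≡ 1 (mod 23400). Apply the extended Euclidean algorithm:
23400 = 227*103 + 19
103 = 5*19 + 8
19 = 2*8 + 3
8 = 2*3 + 2
3 = 1*2 + 1
2 = 2*1 + 0
Back-substitute:
1 = 3 − 2
1 = −8 + 3·3
1 = 3·19 − 7·8
1 = −7·103 + 38·19
1 = 38·23400 − 8633·103
So 103·(-8633) ≡ 1 (mod 23400), hence d ≡ -8633 ≡ 14767 (mod 23400).

14767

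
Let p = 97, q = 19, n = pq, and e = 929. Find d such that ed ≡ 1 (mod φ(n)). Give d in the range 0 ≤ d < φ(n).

545

φ(n) = (p−1)(q−1) = 96·18 = 1728.
Need d with 929·d ≡ 1 (mod 1728). Apply the extended Euclidean algorithm:
1728 = 1*929 + 799
929 = 1*799 + 130
799 = 6*130 + 19
130 = 6*19 + 16
19 = 1*16 + 3
16 = 5*3 + 1
3 = 3*1 + 0
Back-substitute:
1 = 16 − 5·3
1 = −5·19 + 6·16
1 = 6·130 − 41·19
1 = −41·799 + 252·130
1 = 252·929 − 293·799
1 = −293·1728 + 545·929
So 929·545 ≡ 1 (mod 1728), hence d = 545.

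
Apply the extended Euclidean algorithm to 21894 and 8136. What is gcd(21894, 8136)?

6

Euclidean algorithm:
21894 = 2*8136 + 5622
8136 = 1*5622 + 2514
5622 = 2*2514 + 594
2514 = 4*594 + 138
594 = 4*138 + 42
138 = 3*42 + 12
42 = 3*12 + 6
12 = 2*6 + 0
gcd(21894, 8136) = 6.
Working backward:
6 = 42 − 3·12
6 = −3·138 + 10·42
6 = 10·594 − 43·138
6 = −43·2514 + 182·594
6 = 182·5622 − 407·2514
6 = −407·8136 + 589·5622
6 = 589·21894 − 1585·8136
So 6 = (589)·21894 + (-1585)·8136.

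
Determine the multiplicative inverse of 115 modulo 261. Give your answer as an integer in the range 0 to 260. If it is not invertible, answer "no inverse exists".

Run Euclid on (261, 115):
261 = 2*115 + 31
115 = 3*31 + 22
31 = 1*22 + 9
22 = 2*9 + 4
9 = 2*4 + 1
4 = 4*1 + 0
gcd = 1, so the inverse exists. Back-substitute:
1 = 9 − 2·4
1 = −2·22 + 5·9
1 = 5·31 − 7·22
1 = −7·115 + 26·31
1 = 26·261 − 59·115
Thus 115·(-59) ≡ 1 (mod 261); reducing, -59 mod 261 = 202.

202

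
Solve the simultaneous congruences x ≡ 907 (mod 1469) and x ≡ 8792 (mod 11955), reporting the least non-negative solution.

Write x = 907 + 1469·k. Then 1469·k ≡ 8792 − 907 ≡ 7885 (mod 11955).
Need 1469⁻¹ mod 11955. Extended Euclid on (11955, 1469):
11955 = 8*1469 + 203
1469 = 7*203 + 48
203 = 4*48 + 11
48 = 4*11 + 4
11 = 2*4 + 3
4 = 1*3 + 1
3 = 3*1 + 0
Back-substitute:
1 = 4 − 3
1 = −11 + 3·4
1 = 3·48 − 13·11
1 = −13·203 + 55·48
1 = 55·1469 − 398·203
1 = −398·11955 + 3239·1469
1469⁻¹ ≡ 3239 (mod 11955), so k ≡ 3239·7885 ≡ 3635 (mod 11955).
x = 907 + 1469·3635 = 5340722.

5340722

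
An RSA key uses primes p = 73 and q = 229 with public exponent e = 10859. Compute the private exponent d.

11459

φ(n) = (p−1)(q−1) = 72·228 = 16416.
Need d with 10859·d ≡ 1 (mod 16416). Apply the extended Euclidean algorithm:
16416 = 1·10859 + 5557
10859 = 1·5557 + 5302
5557 = 1·5302 + 255
5302 = 20·255 + 202
255 = 1·202 + 53
202 = 3·53 + 43
53 = 1·43 + 10
43 = 4·10 + 3
10 = 3·3 + 1
3 = 3·1 + 0
Back-substitute:
1 = 10 − 3·3
1 = −3·43 + 13·10
1 = 13·53 − 16·43
1 = −16·202 + 61·53
1 = 61·255 − 77·202
1 = −77·5302 + 1601·255
1 = 1601·5557 − 1678·5302
1 = −1678·10859 + 3279·5557
1 = 3279·16416 − 4957·10859
So 10859·(-4957) ≡ 1 (mod 16416), hence d ≡ -4957 ≡ 11459 (mod 16416).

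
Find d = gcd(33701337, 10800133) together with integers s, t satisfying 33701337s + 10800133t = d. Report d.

Euclidean algorithm:
33701337 = 3*10800133 + 1300938
10800133 = 8*1300938 + 392629
1300938 = 3*392629 + 123051
392629 = 3*123051 + 23476
123051 = 5*23476 + 5671
23476 = 4*5671 + 792
5671 = 7*792 + 127
792 = 6*127 + 30
127 = 4*30 + 7
30 = 4*7 + 2
7 = 3*2 + 1
2 = 2*1 + 0
gcd(33701337, 10800133) = 1.
Back-substituting:
1 = 7 − 3·2
1 = −3·30 + 13·7
1 = 13·127 − 55·30
1 = −55·792 + 343·127
1 = 343·5671 − 2456·792
1 = −2456·23476 + 10167·5671
1 = 10167·123051 − 53291·23476
1 = −53291·392629 + 170040·123051
1 = 170040·1300938 − 563411·392629
1 = −563411·10800133 + 4677328·1300938
1 = 4677328·33701337 − 14595395·10800133
So 1 = (4677328)·33701337 + (-14595395)·10800133.

1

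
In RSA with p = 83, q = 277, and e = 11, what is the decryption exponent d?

4115

φ(n) = (p−1)(q−1) = 82·276 = 22632.
Need d with 11·d ≡ 1 (mod 22632). Apply the extended Euclidean algorithm:
22632 = 2057·11 + 5
11 = 2·5 + 1
5 = 5·1 + 0
Back-substitute:
1 = 11 − 2·5
1 = −2·22632 + 4115·11
So 11·4115 ≡ 1 (mod 22632), hence d = 4115.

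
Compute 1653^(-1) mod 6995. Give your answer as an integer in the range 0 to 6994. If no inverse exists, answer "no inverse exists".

Apply the Euclidean algorithm to 6995 and 1653:
6995 = 4×1653 + 383
1653 = 4×383 + 121
383 = 3×121 + 20
121 = 6×20 + 1
20 = 20×1 + 0
gcd = 1, so the inverse exists. Back-substitute:
1 = 121 − 6·20
1 = −6·383 + 19·121
1 = 19·1653 − 82·383
1 = −82·6995 + 347·1653
So 1653·347 ≡ 1 (mod 6995).

347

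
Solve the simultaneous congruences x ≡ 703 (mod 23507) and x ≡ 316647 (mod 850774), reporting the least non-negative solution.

Write x = 703 + 23507·k. Then 23507·k ≡ 316647 − 703 ≡ 315944 (mod 850774).
Need 23507⁻¹ mod 850774. Extended Euclid on (850774, 23507):
850774 = 36*23507 + 4522
23507 = 5*4522 + 897
4522 = 5*897 + 37
897 = 24*37 + 9
37 = 4*9 + 1
9 = 9*1 + 0
Back-substitute:
1 = 37 − 4·9
1 = −4·897 + 97·37
1 = 97·4522 − 489·897
1 = −489·23507 + 2542·4522
1 = 2542·850774 − 92001·23507
23507⁻¹ ≡ 758773 (mod 850774), so k ≡ 758773·315944 ≡ 380540 (mod 850774).
x = 703 + 23507·380540 = 8945354483.

8945354483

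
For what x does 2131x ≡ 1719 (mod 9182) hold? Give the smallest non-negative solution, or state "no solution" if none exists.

First find gcd(2131, 9182):
9182 = 4×2131 + 658
2131 = 3×658 + 157
658 = 4×157 + 30
157 = 5×30 + 7
30 = 4×7 + 2
7 = 3×2 + 1
2 = 2×1 + 0
gcd = 1, so a unique solution mod 9182 exists.
Back-substitute for the Bézout coefficients:
1 = 7 − 3·2
1 = −3·30 + 13·7
1 = 13·157 − 68·30
1 = −68·658 + 285·157
1 = 285·2131 − 923·658
1 = −923·9182 + 3977·2131
So 2131·(3977) ≡ 1 (mod 9182), giving 2131⁻¹ ≡ 3977.
x ≡ 2131⁻¹·1719 ≡ 3977·1719 ≡ 5055 (mod 9182).

5055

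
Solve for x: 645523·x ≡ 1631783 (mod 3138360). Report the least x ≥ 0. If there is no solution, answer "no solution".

2119781

First find gcd(645523, 3138360):
3138360 = 4*645523 + 556268
645523 = 1*556268 + 89255
556268 = 6*89255 + 20738
89255 = 4*20738 + 6303
20738 = 3*6303 + 1829
6303 = 3*1829 + 816
1829 = 2*816 + 197
816 = 4*197 + 28
197 = 7*28 + 1
28 = 28*1 + 0
gcd = 1, so a unique solution mod 3138360 exists.
Back-substitute for the Bézout coefficients:
1 = 197 − 7·28
1 = −7·816 + 29·197
1 = 29·1829 − 65·816
1 = −65·6303 + 224·1829
1 = 224·20738 − 737·6303
1 = −737·89255 + 3172·20738
1 = 3172·556268 − 19769·89255
1 = −19769·645523 + 22941·556268
1 = 22941·3138360 − 111533·645523
So 645523·(-111533) ≡ 1 (mod 3138360), giving 645523⁻¹ ≡ 3026827.
x ≡ 645523⁻¹·1631783 ≡ 3026827·1631783 ≡ 2119781 (mod 3138360).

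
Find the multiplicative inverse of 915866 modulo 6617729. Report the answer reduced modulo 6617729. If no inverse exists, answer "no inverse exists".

gcd(6617729, 915866) by repeated division:
6617729 = 7·915866 + 206667
915866 = 4·206667 + 89198
206667 = 2·89198 + 28271
89198 = 3·28271 + 4385
28271 = 6·4385 + 1961
4385 = 2·1961 + 463
1961 = 4·463 + 109
463 = 4·109 + 27
109 = 4·27 + 1
27 = 27·1 + 0
Since gcd(915866, 6617729) = 1, back-substitute to write 1 as a combination:
1 = 109 − 4·27
1 = −4·463 + 17·109
1 = 17·1961 − 72·463
1 = −72·4385 + 161·1961
1 = 161·28271 − 1038·4385
1 = −1038·89198 + 3275·28271
1 = 3275·206667 − 7588·89198
1 = −7588·915866 + 33627·206667
1 = 33627·6617729 − 242977·915866
Thus 915866·(-242977) ≡ 1 (mod 6617729); reducing, -242977 mod 6617729 = 6374752.

6374752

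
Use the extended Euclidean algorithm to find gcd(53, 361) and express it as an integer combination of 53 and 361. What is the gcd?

Euclidean algorithm:
361 = 6·53 + 43
53 = 1·43 + 10
43 = 4·10 + 3
10 = 3·3 + 1
3 = 3·1 + 0
gcd(53, 361) = 1.
Back-substituting:
1 = 10 − 3·3
1 = −3·43 + 13·10
1 = 13·53 − 16·43
1 = −16·361 + 109·53
So 1 = (-16)·361 + (109)·53.

1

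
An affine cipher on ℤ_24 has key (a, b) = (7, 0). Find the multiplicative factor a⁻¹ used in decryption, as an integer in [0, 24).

Run Euclid on (24, 7):
24 = 3×7 + 3
7 = 2×3 + 1
3 = 3×1 + 0
Since gcd(7, 24) = 1, back-substitute to write 1 as a combination:
1 = 7 − 2·3
1 = −2·24 + 7·7
So 7·7 ≡ 1 (mod 24).

7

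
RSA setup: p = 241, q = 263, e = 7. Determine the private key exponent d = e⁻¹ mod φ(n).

8983

φ(n) = (p−1)(q−1) = 240·262 = 62880.
Need d with 7·d ≡ 1 (mod 62880). Apply the extended Euclidean algorithm:
62880 = 8982·7 + 6
7 = 1·6 + 1
6 = 6·1 + 0
Back-substitute:
1 = 7 − 6
1 = −62880 + 8983·7
So 7·8983 ≡ 1 (mod 62880), hence d = 8983.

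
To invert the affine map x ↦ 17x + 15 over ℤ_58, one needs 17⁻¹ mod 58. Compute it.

gcd(58, 17) by repeated division:
58 = 3×17 + 7
17 = 2×7 + 3
7 = 2×3 + 1
3 = 3×1 + 0
gcd = 1, so the inverse exists. Back-substitute:
1 = 7 − 2·3
1 = −2·17 + 5·7
1 = 5·58 − 17·17
Hence 17⁻¹ ≡ -17 ≡ 41 (mod 58).

41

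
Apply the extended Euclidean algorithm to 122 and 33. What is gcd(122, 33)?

Repeated division:
122 = 3×33 + 23
33 = 1×23 + 10
23 = 2×10 + 3
10 = 3×3 + 1
3 = 3×1 + 0
gcd(122, 33) = 1.
Back-substituting:
1 = 10 − 3·3
1 = −3·23 + 7·10
1 = 7·33 − 10·23
1 = −10·122 + 37·33
So 1 = (-10)·122 + (37)·33.

1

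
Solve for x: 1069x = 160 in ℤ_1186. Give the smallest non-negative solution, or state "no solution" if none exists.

First find gcd(1069, 1186):
1186 = 1×1069 + 117
1069 = 9×117 + 16
117 = 7×16 + 5
16 = 3×5 + 1
5 = 5×1 + 0
gcd = 1, so a unique solution mod 1186 exists.
Back-substitute for the Bézout coefficients:
1 = 16 − 3·5
1 = −3·117 + 22·16
1 = 22·1069 − 201·117
1 = −201·1186 + 223·1069
So 1069·(223) ≡ 1 (mod 1186), giving 1069⁻¹ ≡ 223.
x ≡ 1069⁻¹·160 ≡ 223·160 ≡ 100 (mod 1186).

100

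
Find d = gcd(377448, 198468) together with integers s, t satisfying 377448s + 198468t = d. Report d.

12

Apply Euclid's algorithm to 377448 and 198468:
377448 = 1×198468 + 178980
198468 = 1×178980 + 19488
178980 = 9×19488 + 3588
19488 = 5×3588 + 1548
3588 = 2×1548 + 492
1548 = 3×492 + 72
492 = 6×72 + 60
72 = 1×60 + 12
60 = 5×12 + 0
gcd(377448, 198468) = 12.
Back-substituting:
12 = 72 − 60
12 = −492 + 7·72
12 = 7·1548 − 22·492
12 = −22·3588 + 51·1548
12 = 51·19488 − 277·3588
12 = −277·178980 + 2544·19488
12 = 2544·198468 − 2821·178980
12 = −2821·377448 + 5365·198468
So 12 = (-2821)·377448 + (5365)·198468.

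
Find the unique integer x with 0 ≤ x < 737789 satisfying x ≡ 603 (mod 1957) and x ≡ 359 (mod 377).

Write x = 603 + 1957·k. Then 1957·k ≡ 359 − 603 ≡ 133 (mod 377).
Need 1957⁻¹ mod 377. Extended Euclid on (377, 72):
377 = 5*72 + 17
72 = 4*17 + 4
17 = 4*4 + 1
4 = 4*1 + 0
Back-substitute:
1 = 17 − 4·4
1 = −4·72 + 17·17
1 = 17·377 − 89·72
1957⁻¹ ≡ 288 (mod 377), so k ≡ 288·133 ≡ 227 (mod 377).
x = 603 + 1957·227 = 444842.

444842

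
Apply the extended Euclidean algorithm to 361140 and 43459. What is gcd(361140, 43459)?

13

Euclidean algorithm:
361140 = 8×43459 + 13468
43459 = 3×13468 + 3055
13468 = 4×3055 + 1248
3055 = 2×1248 + 559
1248 = 2×559 + 130
559 = 4×130 + 39
130 = 3×39 + 13
39 = 3×13 + 0
gcd(361140, 43459) = 13.
Working backward:
13 = 130 − 3·39
13 = −3·559 + 13·130
13 = 13·1248 − 29·559
13 = −29·3055 + 71·1248
13 = 71·13468 − 313·3055
13 = −313·43459 + 1010·13468
13 = 1010·361140 − 8393·43459
So 13 = (1010)·361140 + (-8393)·43459.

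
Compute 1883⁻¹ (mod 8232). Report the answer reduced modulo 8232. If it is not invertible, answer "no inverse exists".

no inverse exists

Euclidean algorithm on 8232, 1883:
8232 = 4·1883 + 700
1883 = 2·700 + 483
700 = 1·483 + 217
483 = 2·217 + 49
217 = 4·49 + 21
49 = 2·21 + 7
21 = 3·7 + 0
gcd(1883, 8232) = 7 ≠ 1, so 1883 has no multiplicative inverse modulo 8232.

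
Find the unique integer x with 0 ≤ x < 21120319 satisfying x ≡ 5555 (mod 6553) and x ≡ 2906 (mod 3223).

20568869

Write x = 5555 + 6553·k. Then 6553·k ≡ 2906 − 5555 ≡ 574 (mod 3223).
Need 6553⁻¹ mod 3223. Extended Euclid on (3223, 107):
3223 = 30×107 + 13
107 = 8×13 + 3
13 = 4×3 + 1
3 = 3×1 + 0
Back-substitute:
1 = 13 − 4·3
1 = −4·107 + 33·13
1 = 33·3223 − 994·107
6553⁻¹ ≡ 2229 (mod 3223), so k ≡ 2229·574 ≡ 3138 (mod 3223).
x = 5555 + 6553·3138 = 20568869.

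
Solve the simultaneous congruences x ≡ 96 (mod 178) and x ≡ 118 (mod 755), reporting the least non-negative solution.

55988

Write x = 96 + 178·k. Then 178·k ≡ 118 − 96 ≡ 22 (mod 755).
Need 178⁻¹ mod 755. Extended Euclid on (755, 178):
755 = 4·178 + 43
178 = 4·43 + 6
43 = 7·6 + 1
6 = 6·1 + 0
Back-substitute:
1 = 43 − 7·6
1 = −7·178 + 29·43
1 = 29·755 − 123·178
178⁻¹ ≡ 632 (mod 755), so k ≡ 632·22 ≡ 314 (mod 755).
x = 96 + 178·314 = 55988.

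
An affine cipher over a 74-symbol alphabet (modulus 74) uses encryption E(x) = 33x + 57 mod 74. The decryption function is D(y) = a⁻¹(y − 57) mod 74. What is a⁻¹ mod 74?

gcd(74, 33) by repeated division:
74 = 2×33 + 8
33 = 4×8 + 1
8 = 8×1 + 0
gcd = 1, so the inverse exists. Back-substitute:
1 = 33 − 4·8
1 = −4·74 + 9·33
So 33·9 ≡ 1 (mod 74).

9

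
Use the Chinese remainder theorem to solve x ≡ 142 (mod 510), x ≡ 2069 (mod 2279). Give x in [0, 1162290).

1111942

Write x = 142 + 510·k. Then 510·k ≡ 2069 − 142 ≡ 1927 (mod 2279).
Need 510⁻¹ mod 2279. Extended Euclid on (2279, 510):
2279 = 4×510 + 239
510 = 2×239 + 32
239 = 7×32 + 15
32 = 2×15 + 2
15 = 7×2 + 1
2 = 2×1 + 0
Back-substitute:
1 = 15 − 7·2
1 = −7·32 + 15·15
1 = 15·239 − 112·32
1 = −112·510 + 239·239
1 = 239·2279 − 1068·510
510⁻¹ ≡ 1211 (mod 2279), so k ≡ 1211·1927 ≡ 2180 (mod 2279).
x = 142 + 510·2180 = 1111942.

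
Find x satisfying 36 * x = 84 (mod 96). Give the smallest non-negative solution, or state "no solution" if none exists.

First find gcd(36, 96):
96 = 2×36 + 24
36 = 1×24 + 12
24 = 2×12 + 0
gcd = 12 and 12 | 84, so solutions exist. Divide through by 12: 3x ≡ 7 (mod 8).
Now find 3⁻¹ mod 8:
8 = 2·3 + 2
3 = 1·2 + 1
2 = 2·1 + 0
Back-substitute:
1 = 3 − 2
1 = −8 + 3·3
So 3⁻¹ ≡ 3 (mod 8).
Then x ≡ 3·7 ≡ 5 (mod 8); the smallest non-negative solution is x = 5.

5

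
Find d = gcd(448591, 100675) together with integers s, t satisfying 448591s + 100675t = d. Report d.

1

Apply Euclid's algorithm to 448591 and 100675:
448591 = 4*100675 + 45891
100675 = 2*45891 + 8893
45891 = 5*8893 + 1426
8893 = 6*1426 + 337
1426 = 4*337 + 78
337 = 4*78 + 25
78 = 3*25 + 3
25 = 8*3 + 1
3 = 3*1 + 0
gcd(448591, 100675) = 1.
Express as a combination:
1 = 25 − 8·3
1 = −8·78 + 25·25
1 = 25·337 − 108·78
1 = −108·1426 + 457·337
1 = 457·8893 − 2850·1426
1 = −2850·45891 + 14707·8893
1 = 14707·100675 − 32264·45891
1 = −32264·448591 + 143763·100675
So 1 = (-32264)·448591 + (143763)·100675.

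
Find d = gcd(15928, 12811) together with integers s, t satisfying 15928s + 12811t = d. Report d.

Repeated division:
15928 = 1*12811 + 3117
12811 = 4*3117 + 343
3117 = 9*343 + 30
343 = 11*30 + 13
30 = 2*13 + 4
13 = 3*4 + 1
4 = 4*1 + 0
gcd(15928, 12811) = 1.
Working backward:
1 = 13 − 3·4
1 = −3·30 + 7·13
1 = 7·343 − 80·30
1 = −80·3117 + 727·343
1 = 727·12811 − 2988·3117
1 = −2988·15928 + 3715·12811
So 1 = (-2988)·15928 + (3715)·12811.

1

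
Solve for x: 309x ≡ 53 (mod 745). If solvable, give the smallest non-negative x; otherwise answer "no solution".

First find gcd(309, 745):
745 = 2*309 + 127
309 = 2*127 + 55
127 = 2*55 + 17
55 = 3*17 + 4
17 = 4*4 + 1
4 = 4*1 + 0
gcd = 1, so a unique solution mod 745 exists.
Back-substitute for the Bézout coefficients:
1 = 17 − 4·4
1 = −4·55 + 13·17
1 = 13·127 − 30·55
1 = −30·309 + 73·127
1 = 73·745 − 176·309
So 309·(-176) ≡ 1 (mod 745), giving 309⁻¹ ≡ 569.
x ≡ 309⁻¹·53 ≡ 569·53 ≡ 357 (mod 745).

357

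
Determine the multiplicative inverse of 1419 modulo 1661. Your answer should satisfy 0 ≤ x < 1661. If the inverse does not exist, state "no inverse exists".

Euclidean algorithm on 1661, 1419:
1661 = 1*1419 + 242
1419 = 5*242 + 209
242 = 1*209 + 33
209 = 6*33 + 11
33 = 3*11 + 0
gcd(1419, 1661) = 11 ≠ 1, so 1419 has no multiplicative inverse modulo 1661.

no inverse exists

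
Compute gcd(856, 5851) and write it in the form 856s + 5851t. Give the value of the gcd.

Euclidean algorithm:
5851 = 6×856 + 715
856 = 1×715 + 141
715 = 5×141 + 10
141 = 14×10 + 1
10 = 10×1 + 0
gcd(856, 5851) = 1.
Back-substituting:
1 = 141 − 14·10
1 = −14·715 + 71·141
1 = 71·856 − 85·715
1 = −85·5851 + 581·856
So 1 = (-85)·5851 + (581)·856.

1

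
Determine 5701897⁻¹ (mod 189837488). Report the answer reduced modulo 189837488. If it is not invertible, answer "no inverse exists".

Extended Euclidean algorithm:
189837488 = 33*5701897 + 1674887
5701897 = 3*1674887 + 677236
1674887 = 2*677236 + 320415
677236 = 2*320415 + 36406
320415 = 8*36406 + 29167
36406 = 1*29167 + 7239
29167 = 4*7239 + 211
7239 = 34*211 + 65
211 = 3*65 + 16
65 = 4*16 + 1
16 = 16*1 + 0
Since gcd(5701897, 189837488) = 1, back-substitute to write 1 as a combination:
1 = 65 − 4·16
1 = −4·211 + 13·65
1 = 13·7239 − 446·211
1 = −446·29167 + 1797·7239
1 = 1797·36406 − 2243·29167
1 = −2243·320415 + 19741·36406
1 = 19741·677236 − 41725·320415
1 = −41725·1674887 + 103191·677236
1 = 103191·5701897 − 351298·1674887
1 = −351298·189837488 + 11696025·5701897
So 5701897·11696025 ≡ 1 (mod 189837488).

11696025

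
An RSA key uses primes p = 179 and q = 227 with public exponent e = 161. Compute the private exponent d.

φ(n) = (p−1)(q−1) = 178·226 = 40228.
Need d with 161·d ≡ 1 (mod 40228). Apply the extended Euclidean algorithm:
40228 = 249*161 + 139
161 = 1*139 + 22
139 = 6*22 + 7
22 = 3*7 + 1
7 = 7*1 + 0
Back-substitute:
1 = 22 − 3·7
1 = −3·139 + 19·22
1 = 19·161 − 22·139
1 = −22·40228 + 5497·161
So 161·5497 ≡ 1 (mod 40228), hence d = 5497.

5497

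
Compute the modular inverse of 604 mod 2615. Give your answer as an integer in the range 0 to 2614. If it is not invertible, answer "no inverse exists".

749

gcd(2615, 604) by repeated division:
2615 = 4·604 + 199
604 = 3·199 + 7
199 = 28·7 + 3
7 = 2·3 + 1
3 = 3·1 + 0
gcd = 1, so the inverse exists. Back-substitute:
1 = 7 − 2·3
1 = −2·199 + 57·7
1 = 57·604 − 173·199
1 = −173·2615 + 749·604
So 604·749 ≡ 1 (mod 2615).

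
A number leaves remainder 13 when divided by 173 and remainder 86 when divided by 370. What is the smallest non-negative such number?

12296

Write x = 13 + 173·k. Then 173·k ≡ 86 − 13 ≡ 73 (mod 370).
Need 173⁻¹ mod 370. Extended Euclid on (370, 173):
370 = 2*173 + 24
173 = 7*24 + 5
24 = 4*5 + 4
5 = 1*4 + 1
4 = 4*1 + 0
Back-substitute:
1 = 5 − 4
1 = −24 + 5·5
1 = 5·173 − 36·24
1 = −36·370 + 77·173
173⁻¹ ≡ 77 (mod 370), so k ≡ 77·73 ≡ 71 (mod 370).
x = 13 + 173·71 = 12296.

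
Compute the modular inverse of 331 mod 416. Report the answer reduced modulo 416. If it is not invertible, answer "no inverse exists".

323

Extended Euclidean algorithm:
416 = 1×331 + 85
331 = 3×85 + 76
85 = 1×76 + 9
76 = 8×9 + 4
9 = 2×4 + 1
4 = 4×1 + 0
Since gcd(331, 416) = 1, back-substitute to write 1 as a combination:
1 = 9 − 2·4
1 = −2·76 + 17·9
1 = 17·85 − 19·76
1 = −19·331 + 74·85
1 = 74·416 − 93·331
So 331·(-93) ≡ 1 (mod 416), and -93 ≡ 323 (mod 416).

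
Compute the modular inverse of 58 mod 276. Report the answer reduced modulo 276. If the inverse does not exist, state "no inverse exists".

no inverse exists

Euclidean algorithm on 276, 58:
276 = 4*58 + 44
58 = 1*44 + 14
44 = 3*14 + 2
14 = 7*2 + 0
gcd(58, 276) = 2 ≠ 1, so 58 has no multiplicative inverse modulo 276.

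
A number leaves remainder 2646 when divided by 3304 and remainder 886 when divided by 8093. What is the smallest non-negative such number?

Write x = 2646 + 3304·k. Then 3304·k ≡ 886 − 2646 ≡ 6333 (mod 8093).
Need 3304⁻¹ mod 8093. Extended Euclid on (8093, 3304):
8093 = 2×3304 + 1485
3304 = 2×1485 + 334
1485 = 4×334 + 149
334 = 2×149 + 36
149 = 4×36 + 5
36 = 7×5 + 1
5 = 5×1 + 0
Back-substitute:
1 = 36 − 7·5
1 = −7·149 + 29·36
1 = 29·334 − 65·149
1 = −65·1485 + 289·334
1 = 289·3304 − 643·1485
1 = −643·8093 + 1575·3304
3304⁻¹ ≡ 1575 (mod 8093), so k ≡ 1575·6333 ≡ 3899 (mod 8093).
x = 2646 + 3304·3899 = 12884942.

12884942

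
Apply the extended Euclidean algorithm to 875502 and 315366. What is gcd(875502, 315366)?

6

Apply Euclid's algorithm to 875502 and 315366:
875502 = 2×315366 + 244770
315366 = 1×244770 + 70596
244770 = 3×70596 + 32982
70596 = 2×32982 + 4632
32982 = 7×4632 + 558
4632 = 8×558 + 168
558 = 3×168 + 54
168 = 3×54 + 6
54 = 9×6 + 0
gcd(875502, 315366) = 6.
Working backward:
6 = 168 − 3·54
6 = −3·558 + 10·168
6 = 10·4632 − 83·558
6 = −83·32982 + 591·4632
6 = 591·70596 − 1265·32982
6 = −1265·244770 + 4386·70596
6 = 4386·315366 − 5651·244770
6 = −5651·875502 + 15688·315366
So 6 = (-5651)·875502 + (15688)·315366.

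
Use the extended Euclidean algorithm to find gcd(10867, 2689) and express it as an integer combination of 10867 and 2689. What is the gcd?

Euclidean algorithm:
10867 = 4×2689 + 111
2689 = 24×111 + 25
111 = 4×25 + 11
25 = 2×11 + 3
11 = 3×3 + 2
3 = 1×2 + 1
2 = 2×1 + 0
gcd(10867, 2689) = 1.
Working backward:
1 = 3 − 2
1 = −11 + 4·3
1 = 4·25 − 9·11
1 = −9·111 + 40·25
1 = 40·2689 − 969·111
1 = −969·10867 + 3916·2689
So 1 = (-969)·10867 + (3916)·2689.

1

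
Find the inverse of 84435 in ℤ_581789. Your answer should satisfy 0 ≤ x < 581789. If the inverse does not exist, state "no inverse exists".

Euclidean algorithm on 581789, 84435:
581789 = 6·84435 + 75179
84435 = 1·75179 + 9256
75179 = 8·9256 + 1131
9256 = 8·1131 + 208
1131 = 5·208 + 91
208 = 2·91 + 26
91 = 3·26 + 13
26 = 2·13 + 0
gcd(84435, 581789) = 13 ≠ 1, so 84435 has no multiplicative inverse modulo 581789.

no inverse exists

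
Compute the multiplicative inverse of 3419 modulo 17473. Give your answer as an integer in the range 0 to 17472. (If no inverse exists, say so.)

4114

gcd(17473, 3419) by repeated division:
17473 = 5·3419 + 378
3419 = 9·378 + 17
378 = 22·17 + 4
17 = 4·4 + 1
4 = 4·1 + 0
The gcd is 1. Working backward:
1 = 17 − 4·4
1 = −4·378 + 89·17
1 = 89·3419 − 805·378
1 = −805·17473 + 4114·3419
So 3419·4114 ≡ 1 (mod 17473).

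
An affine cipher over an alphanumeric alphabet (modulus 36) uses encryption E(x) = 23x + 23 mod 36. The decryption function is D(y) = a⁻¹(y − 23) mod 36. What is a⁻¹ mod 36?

11

gcd(36, 23) by repeated division:
36 = 1*23 + 13
23 = 1*13 + 10
13 = 1*10 + 3
10 = 3*3 + 1
3 = 3*1 + 0
The gcd is 1. Working backward:
1 = 10 − 3·3
1 = −3·13 + 4·10
1 = 4·23 − 7·13
1 = −7·36 + 11·23
So 23·11 ≡ 1 (mod 36).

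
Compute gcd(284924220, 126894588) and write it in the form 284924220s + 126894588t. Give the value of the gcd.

12

Repeated division:
284924220 = 2·126894588 + 31135044
126894588 = 4·31135044 + 2354412
31135044 = 13·2354412 + 527688
2354412 = 4·527688 + 243660
527688 = 2·243660 + 40368
243660 = 6·40368 + 1452
40368 = 27·1452 + 1164
1452 = 1·1164 + 288
1164 = 4·288 + 12
288 = 24·12 + 0
gcd(284924220, 126894588) = 12.
Working backward:
12 = 1164 − 4·288
12 = −4·1452 + 5·1164
12 = 5·40368 − 139·1452
12 = −139·243660 + 839·40368
12 = 839·527688 − 1817·243660
12 = −1817·2354412 + 8107·527688
12 = 8107·31135044 − 107208·2354412
12 = −107208·126894588 + 436939·31135044
12 = 436939·284924220 − 981086·126894588
So 12 = (436939)·284924220 + (-981086)·126894588.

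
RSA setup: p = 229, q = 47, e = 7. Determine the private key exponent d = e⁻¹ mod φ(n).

4495

φ(n) = (p−1)(q−1) = 228·46 = 10488.
Need d with 7·d ≡ 1 (mod 10488). Apply the extended Euclidean algorithm:
10488 = 1498×7 + 2
7 = 3×2 + 1
2 = 2×1 + 0
Back-substitute:
1 = 7 − 3·2
1 = −3·10488 + 4495·7
So 7·4495 ≡ 1 (mod 10488), hence d = 4495.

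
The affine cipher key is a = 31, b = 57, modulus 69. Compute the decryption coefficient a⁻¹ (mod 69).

49

Extended Euclidean algorithm:
69 = 2×31 + 7
31 = 4×7 + 3
7 = 2×3 + 1
3 = 3×1 + 0
Since gcd(31, 69) = 1, back-substitute to write 1 as a combination:
1 = 7 − 2·3
1 = −2·31 + 9·7
1 = 9·69 − 20·31
Hence 31⁻¹ ≡ -20 ≡ 49 (mod 69).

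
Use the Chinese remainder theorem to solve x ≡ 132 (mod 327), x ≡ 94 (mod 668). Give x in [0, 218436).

189138

Write x = 132 + 327·k. Then 327·k ≡ 94 − 132 ≡ 630 (mod 668).
Need 327⁻¹ mod 668. Extended Euclid on (668, 327):
668 = 2·327 + 14
327 = 23·14 + 5
14 = 2·5 + 4
5 = 1·4 + 1
4 = 4·1 + 0
Back-substitute:
1 = 5 − 4
1 = −14 + 3·5
1 = 3·327 − 70·14
1 = −70·668 + 143·327
327⁻¹ ≡ 143 (mod 668), so k ≡ 143·630 ≡ 578 (mod 668).
x = 132 + 327·578 = 189138.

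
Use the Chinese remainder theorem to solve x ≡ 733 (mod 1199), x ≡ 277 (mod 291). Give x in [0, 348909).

144613

Write x = 733 + 1199·k. Then 1199·k ≡ 277 − 733 ≡ 126 (mod 291).
Need 1199⁻¹ mod 291. Extended Euclid on (291, 35):
291 = 8*35 + 11
35 = 3*11 + 2
11 = 5*2 + 1
2 = 2*1 + 0
Back-substitute:
1 = 11 − 5·2
1 = −5·35 + 16·11
1 = 16·291 − 133·35
1199⁻¹ ≡ 158 (mod 291), so k ≡ 158·126 ≡ 120 (mod 291).
x = 733 + 1199·120 = 144613.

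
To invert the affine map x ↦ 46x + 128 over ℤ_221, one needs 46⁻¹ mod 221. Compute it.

197

Extended Euclidean algorithm:
221 = 4·46 + 37
46 = 1·37 + 9
37 = 4·9 + 1
9 = 9·1 + 0
gcd = 1, so the inverse exists. Back-substitute:
1 = 37 − 4·9
1 = −4·46 + 5·37
1 = 5·221 − 24·46
Hence 46⁻¹ ≡ -24 ≡ 197 (mod 221).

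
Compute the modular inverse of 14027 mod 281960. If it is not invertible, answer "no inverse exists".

Apply the Euclidean algorithm to 281960 and 14027:
281960 = 20*14027 + 1420
14027 = 9*1420 + 1247
1420 = 1*1247 + 173
1247 = 7*173 + 36
173 = 4*36 + 29
36 = 1*29 + 7
29 = 4*7 + 1
7 = 7*1 + 0
Since gcd(14027, 281960) = 1, back-substitute to write 1 as a combination:
1 = 29 − 4·7
1 = −4·36 + 5·29
1 = 5·173 − 24·36
1 = −24·1247 + 173·173
1 = 173·1420 − 197·1247
1 = −197·14027 + 1946·1420
1 = 1946·281960 − 39117·14027
Thus 14027·(-39117) ≡ 1 (mod 281960); reducing, -39117 mod 281960 = 242843.

242843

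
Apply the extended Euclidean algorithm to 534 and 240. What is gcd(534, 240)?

Apply Euclid's algorithm to 534 and 240:
534 = 2×240 + 54
240 = 4×54 + 24
54 = 2×24 + 6
24 = 4×6 + 0
gcd(534, 240) = 6.
Back-substituting:
6 = 54 − 2·24
6 = −2·240 + 9·54
6 = 9·534 − 20·240
So 6 = (9)·534 + (-20)·240.

6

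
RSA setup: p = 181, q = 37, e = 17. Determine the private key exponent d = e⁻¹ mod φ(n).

4193

φ(n) = (p−1)(q−1) = 180·36 = 6480.
Need d with 17·d ≡ 1 (mod 6480). Apply the extended Euclidean algorithm:
6480 = 381×17 + 3
17 = 5×3 + 2
3 = 1×2 + 1
2 = 2×1 + 0
Back-substitute:
1 = 3 − 2
1 = −17 + 6·3
1 = 6·6480 − 2287·17
So 17·(-2287) ≡ 1 (mod 6480), hence d ≡ -2287 ≡ 4193 (mod 6480).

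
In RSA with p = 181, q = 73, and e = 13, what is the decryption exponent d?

997

φ(n) = (p−1)(q−1) = 180·72 = 12960.
Need d with 13·d ≡ 1 (mod 12960). Apply the extended Euclidean algorithm:
12960 = 996×13 + 12
13 = 1×12 + 1
12 = 12×1 + 0
Back-substitute:
1 = 13 − 12
1 = −12960 + 997·13
So 13·997 ≡ 1 (mod 12960), hence d = 997.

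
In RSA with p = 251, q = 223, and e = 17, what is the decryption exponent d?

22853

φ(n) = (p−1)(q−1) = 250·222 = 55500.
Need d with 17·d ≡ 1 (mod 55500). Apply the extended Euclidean algorithm:
55500 = 3264*17 + 12
17 = 1*12 + 5
12 = 2*5 + 2
5 = 2*2 + 1
2 = 2*1 + 0
Back-substitute:
1 = 5 − 2·2
1 = −2·12 + 5·5
1 = 5·17 − 7·12
1 = −7·55500 + 22853·17
So 17·22853 ≡ 1 (mod 55500), hence d = 22853.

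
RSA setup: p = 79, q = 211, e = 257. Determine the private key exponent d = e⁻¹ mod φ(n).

14213

φ(n) = (p−1)(q−1) = 78·210 = 16380.
Need d with 257·d ≡ 1 (mod 16380). Apply the extended Euclidean algorithm:
16380 = 63×257 + 189
257 = 1×189 + 68
189 = 2×68 + 53
68 = 1×53 + 15
53 = 3×15 + 8
15 = 1×8 + 7
8 = 1×7 + 1
7 = 7×1 + 0
Back-substitute:
1 = 8 − 7
1 = −15 + 2·8
1 = 2·53 − 7·15
1 = −7·68 + 9·53
1 = 9·189 − 25·68
1 = −25·257 + 34·189
1 = 34·16380 − 2167·257
So 257·(-2167) ≡ 1 (mod 16380), hence d ≡ -2167 ≡ 14213 (mod 16380).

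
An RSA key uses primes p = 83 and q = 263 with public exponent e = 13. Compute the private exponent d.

φ(n) = (p−1)(q−1) = 82·262 = 21484.
Need d with 13·d ≡ 1 (mod 21484). Apply the extended Euclidean algorithm:
21484 = 1652·13 + 8
13 = 1·8 + 5
8 = 1·5 + 3
5 = 1·3 + 2
3 = 1·2 + 1
2 = 2·1 + 0
Back-substitute:
1 = 3 − 2
1 = −5 + 2·3
1 = 2·8 − 3·5
1 = −3·13 + 5·8
1 = 5·21484 − 8263·13
So 13·(-8263) ≡ 1 (mod 21484), hence d ≡ -8263 ≡ 13221 (mod 21484).

13221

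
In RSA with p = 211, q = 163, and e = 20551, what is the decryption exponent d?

φ(n) = (p−1)(q−1) = 210·162 = 34020.
Need d with 20551·d ≡ 1 (mod 34020). Apply the extended Euclidean algorithm:
34020 = 1·20551 + 13469
20551 = 1·13469 + 7082
13469 = 1·7082 + 6387
7082 = 1·6387 + 695
6387 = 9·695 + 132
695 = 5·132 + 35
132 = 3·35 + 27
35 = 1·27 + 8
27 = 3·8 + 3
8 = 2·3 + 2
3 = 1·2 + 1
2 = 2·1 + 0
Back-substitute:
1 = 3 − 2
1 = −8 + 3·3
1 = 3·27 − 10·8
1 = −10·35 + 13·27
1 = 13·132 − 49·35
1 = −49·695 + 258·132
1 = 258·6387 − 2371·695
1 = −2371·7082 + 2629·6387
1 = 2629·13469 − 5000·7082
1 = −5000·20551 + 7629·13469
1 = 7629·34020 − 12629·20551
So 20551·(-12629) ≡ 1 (mod 34020), hence d ≡ -12629 ≡ 21391 (mod 34020).

21391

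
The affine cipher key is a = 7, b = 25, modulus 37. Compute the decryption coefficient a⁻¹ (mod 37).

16

Extended Euclidean algorithm:
37 = 5·7 + 2
7 = 3·2 + 1
2 = 2·1 + 0
The gcd is 1. Working backward:
1 = 7 − 3·2
1 = −3·37 + 16·7
So 7·16 ≡ 1 (mod 37).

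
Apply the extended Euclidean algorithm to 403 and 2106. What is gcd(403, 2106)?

Apply Euclid's algorithm to 2106 and 403:
2106 = 5*403 + 91
403 = 4*91 + 39
91 = 2*39 + 13
39 = 3*13 + 0
gcd(403, 2106) = 13.
Working backward:
13 = 91 − 2·39
13 = −2·403 + 9·91
13 = 9·2106 − 47·403
So 13 = (9)·2106 + (-47)·403.

13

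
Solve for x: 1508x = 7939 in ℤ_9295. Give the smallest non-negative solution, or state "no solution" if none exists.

gcd(1508, 9295):
9295 = 6×1508 + 247
1508 = 6×247 + 26
247 = 9×26 + 13
26 = 2×13 + 0
gcd = 13, but 13 ∤ 7939, so the congruence has no solution.

no solution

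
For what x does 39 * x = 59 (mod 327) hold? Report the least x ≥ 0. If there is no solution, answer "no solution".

gcd(39, 327):
327 = 8·39 + 15
39 = 2·15 + 9
15 = 1·9 + 6
9 = 1·6 + 3
6 = 2·3 + 0
gcd = 3, but 3 ∤ 59, so the congruence has no solution.

no solution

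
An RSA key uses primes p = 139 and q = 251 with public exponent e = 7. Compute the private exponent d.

φ(n) = (p−1)(q−1) = 138·250 = 34500.
Need d with 7·d ≡ 1 (mod 34500). Apply the extended Euclidean algorithm:
34500 = 4928·7 + 4
7 = 1·4 + 3
4 = 1·3 + 1
3 = 3·1 + 0
Back-substitute:
1 = 4 − 3
1 = −7 + 2·4
1 = 2·34500 − 9857·7
So 7·(-9857) ≡ 1 (mod 34500), hence d ≡ -9857 ≡ 24643 (mod 34500).

24643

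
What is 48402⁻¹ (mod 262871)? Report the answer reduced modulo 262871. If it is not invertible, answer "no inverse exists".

Apply the Euclidean algorithm to 262871 and 48402:
262871 = 5·48402 + 20861
48402 = 2·20861 + 6680
20861 = 3·6680 + 821
6680 = 8·821 + 112
821 = 7·112 + 37
112 = 3·37 + 1
37 = 37·1 + 0
The gcd is 1. Working backward:
1 = 112 − 3·37
1 = −3·821 + 22·112
1 = 22·6680 − 179·821
1 = −179·20861 + 559·6680
1 = 559·48402 − 1297·20861
1 = −1297·262871 + 7044·48402
So 48402·7044 ≡ 1 (mod 262871).

7044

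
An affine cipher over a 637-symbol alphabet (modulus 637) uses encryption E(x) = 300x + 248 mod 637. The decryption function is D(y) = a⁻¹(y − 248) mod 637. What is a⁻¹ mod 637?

Run Euclid on (637, 300):
637 = 2·300 + 37
300 = 8·37 + 4
37 = 9·4 + 1
4 = 4·1 + 0
Since gcd(300, 637) = 1, back-substitute to write 1 as a combination:
1 = 37 − 9·4
1 = −9·300 + 73·37
1 = 73·637 − 155·300
Thus 300·(-155) ≡ 1 (mod 637); reducing, -155 mod 637 = 482.

482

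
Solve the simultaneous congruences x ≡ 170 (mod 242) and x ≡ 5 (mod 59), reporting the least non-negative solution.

Write x = 170 + 242·k. Then 242·k ≡ 5 − 170 ≡ 12 (mod 59).
Need 242⁻¹ mod 59. Extended Euclid on (59, 6):
59 = 9·6 + 5
6 = 1·5 + 1
5 = 5·1 + 0
Back-substitute:
1 = 6 − 5
1 = −59 + 10·6
242⁻¹ ≡ 10 (mod 59), so k ≡ 10·12 ≡ 2 (mod 59).
x = 170 + 242·2 = 654.

654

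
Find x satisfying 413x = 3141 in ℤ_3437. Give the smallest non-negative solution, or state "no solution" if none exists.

gcd(413, 3437):
3437 = 8*413 + 133
413 = 3*133 + 14
133 = 9*14 + 7
14 = 2*7 + 0
gcd = 7, but 7 ∤ 3141, so the congruence has no solution.

no solution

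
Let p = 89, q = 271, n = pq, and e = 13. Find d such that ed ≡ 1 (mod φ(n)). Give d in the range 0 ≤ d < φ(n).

φ(n) = (p−1)(q−1) = 88·270 = 23760.
Need d with 13·d ≡ 1 (mod 23760). Apply the extended Euclidean algorithm:
23760 = 1827×13 + 9
13 = 1×9 + 4
9 = 2×4 + 1
4 = 4×1 + 0
Back-substitute:
1 = 9 − 2·4
1 = −2·13 + 3·9
1 = 3·23760 − 5483·13
So 13·(-5483) ≡ 1 (mod 23760), hence d ≡ -5483 ≡ 18277 (mod 23760).

18277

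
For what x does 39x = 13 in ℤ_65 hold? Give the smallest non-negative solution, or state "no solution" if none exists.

First find gcd(39, 65):
65 = 1*39 + 26
39 = 1*26 + 13
26 = 2*13 + 0
gcd = 13 and 13 | 13, so solutions exist. Divide through by 13: 3x ≡ 1 (mod 5).
Now find 3⁻¹ mod 5:
5 = 1×3 + 2
3 = 1×2 + 1
2 = 2×1 + 0
Back-substitute:
1 = 3 − 2
1 = −5 + 2·3
So 3⁻¹ ≡ 2 (mod 5).
Then x ≡ 2·1 ≡ 2 (mod 5); the smallest non-negative solution is x = 2.

2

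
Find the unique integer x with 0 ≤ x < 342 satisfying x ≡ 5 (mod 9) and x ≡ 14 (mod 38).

Write x = 5 + 9·k. Then 9·k ≡ 14 − 5 ≡ 9 (mod 38).
Need 9⁻¹ mod 38. Extended Euclid on (38, 9):
38 = 4*9 + 2
9 = 4*2 + 1
2 = 2*1 + 0
Back-substitute:
1 = 9 − 4·2
1 = −4·38 + 17·9
9⁻¹ ≡ 17 (mod 38), so k ≡ 17·9 ≡ 1 (mod 38).
x = 5 + 9·1 = 14.

14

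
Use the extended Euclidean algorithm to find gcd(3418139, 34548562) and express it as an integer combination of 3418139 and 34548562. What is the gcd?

Repeated division:
34548562 = 10×3418139 + 367172
3418139 = 9×367172 + 113591
367172 = 3×113591 + 26399
113591 = 4×26399 + 7995
26399 = 3×7995 + 2414
7995 = 3×2414 + 753
2414 = 3×753 + 155
753 = 4×155 + 133
155 = 1×133 + 22
133 = 6×22 + 1
22 = 22×1 + 0
gcd(3418139, 34548562) = 1.
Back-substituting:
1 = 133 − 6·22
1 = −6·155 + 7·133
1 = 7·753 − 34·155
1 = −34·2414 + 109·753
1 = 109·7995 − 361·2414
1 = −361·26399 + 1192·7995
1 = 1192·113591 − 5129·26399
1 = −5129·367172 + 16579·113591
1 = 16579·3418139 − 154340·367172
1 = −154340·34548562 + 1559979·3418139
So 1 = (-154340)·34548562 + (1559979)·3418139.

1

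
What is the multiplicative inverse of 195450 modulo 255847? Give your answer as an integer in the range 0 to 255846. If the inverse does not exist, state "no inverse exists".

73458

gcd(255847, 195450) by repeated division:
255847 = 1·195450 + 60397
195450 = 3·60397 + 14259
60397 = 4·14259 + 3361
14259 = 4·3361 + 815
3361 = 4·815 + 101
815 = 8·101 + 7
101 = 14·7 + 3
7 = 2·3 + 1
3 = 3·1 + 0
gcd = 1, so the inverse exists. Back-substitute:
1 = 7 − 2·3
1 = −2·101 + 29·7
1 = 29·815 − 234·101
1 = −234·3361 + 965·815
1 = 965·14259 − 4094·3361
1 = −4094·60397 + 17341·14259
1 = 17341·195450 − 56117·60397
1 = −56117·255847 + 73458·195450
So 195450·73458 ≡ 1 (mod 255847).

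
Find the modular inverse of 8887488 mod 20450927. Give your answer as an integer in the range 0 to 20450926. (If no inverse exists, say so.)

Extended Euclidean algorithm:
20450927 = 2*8887488 + 2675951
8887488 = 3*2675951 + 859635
2675951 = 3*859635 + 97046
859635 = 8*97046 + 83267
97046 = 1*83267 + 13779
83267 = 6*13779 + 593
13779 = 23*593 + 140
593 = 4*140 + 33
140 = 4*33 + 8
33 = 4*8 + 1
8 = 8*1 + 0
The gcd is 1. Working backward:
1 = 33 − 4·8
1 = −4·140 + 17·33
1 = 17·593 − 72·140
1 = −72·13779 + 1673·593
1 = 1673·83267 − 10110·13779
1 = −10110·97046 + 11783·83267
1 = 11783·859635 − 104374·97046
1 = −104374·2675951 + 324905·859635
1 = 324905·8887488 − 1079089·2675951
1 = −1079089·20450927 + 2483083·8887488
So 8887488·2483083 ≡ 1 (mod 20450927).

2483083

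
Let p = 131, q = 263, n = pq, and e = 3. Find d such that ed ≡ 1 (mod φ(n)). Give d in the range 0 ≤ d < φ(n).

22707

φ(n) = (p−1)(q−1) = 130·262 = 34060.
Need d with 3·d ≡ 1 (mod 34060). Apply the extended Euclidean algorithm:
34060 = 11353*3 + 1
3 = 3*1 + 0
Back-substitute:
1 = 34060 − 11353·3
So 3·(-11353) ≡ 1 (mod 34060), hence d ≡ -11353 ≡ 22707 (mod 34060).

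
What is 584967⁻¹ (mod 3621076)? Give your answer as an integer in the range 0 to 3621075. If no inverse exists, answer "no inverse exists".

3005935

Run Euclid on (3621076, 584967):
3621076 = 6×584967 + 111274
584967 = 5×111274 + 28597
111274 = 3×28597 + 25483
28597 = 1×25483 + 3114
25483 = 8×3114 + 571
3114 = 5×571 + 259
571 = 2×259 + 53
259 = 4×53 + 47
53 = 1×47 + 6
47 = 7×6 + 5
6 = 1×5 + 1
5 = 5×1 + 0
Since gcd(584967, 3621076) = 1, back-substitute to write 1 as a combination:
1 = 6 − 5
1 = −47 + 8·6
1 = 8·53 − 9·47
1 = −9·259 + 44·53
1 = 44·571 − 97·259
1 = −97·3114 + 529·571
1 = 529·25483 − 4329·3114
1 = −4329·28597 + 4858·25483
1 = 4858·111274 − 18903·28597
1 = −18903·584967 + 99373·111274
1 = 99373·3621076 − 615141·584967
Thus 584967·(-615141) ≡ 1 (mod 3621076); reducing, -615141 mod 3621076 = 3005935.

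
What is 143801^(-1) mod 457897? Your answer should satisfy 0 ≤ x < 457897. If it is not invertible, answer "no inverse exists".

160957

Run Euclid on (457897, 143801):
457897 = 3·143801 + 26494
143801 = 5·26494 + 11331
26494 = 2·11331 + 3832
11331 = 2·3832 + 3667
3832 = 1·3667 + 165
3667 = 22·165 + 37
165 = 4·37 + 17
37 = 2·17 + 3
17 = 5·3 + 2
3 = 1·2 + 1
2 = 2·1 + 0
Since gcd(143801, 457897) = 1, back-substitute to write 1 as a combination:
1 = 3 − 2
1 = −17 + 6·3
1 = 6·37 − 13·17
1 = −13·165 + 58·37
1 = 58·3667 − 1289·165
1 = −1289·3832 + 1347·3667
1 = 1347·11331 − 3983·3832
1 = −3983·26494 + 9313·11331
1 = 9313·143801 − 50548·26494
1 = −50548·457897 + 160957·143801
So 143801·160957 ≡ 1 (mod 457897).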